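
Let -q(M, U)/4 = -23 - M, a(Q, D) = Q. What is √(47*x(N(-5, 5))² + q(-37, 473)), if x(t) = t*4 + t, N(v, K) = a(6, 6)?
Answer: 2*√10561 ≈ 205.53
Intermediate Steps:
N(v, K) = 6
x(t) = 5*t (x(t) = 4*t + t = 5*t)
q(M, U) = 92 + 4*M (q(M, U) = -4*(-23 - M) = 92 + 4*M)
√(47*x(N(-5, 5))² + q(-37, 473)) = √(47*(5*6)² + (92 + 4*(-37))) = √(47*30² + (92 - 148)) = √(47*900 - 56) = √(42300 - 56) = √42244 = 2*√10561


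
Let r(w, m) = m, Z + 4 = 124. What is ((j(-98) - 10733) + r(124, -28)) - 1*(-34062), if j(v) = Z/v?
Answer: 1141689/49 ≈ 23300.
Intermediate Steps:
Z = 120 (Z = -4 + 124 = 120)
j(v) = 120/v
((j(-98) - 10733) + r(124, -28)) - 1*(-34062) = ((120/(-98) - 10733) - 28) - 1*(-34062) = ((120*(-1/98) - 10733) - 28) + 34062 = ((-60/49 - 10733) - 28) + 34062 = (-525977/49 - 28) + 34062 = -527349/49 + 34062 = 1141689/49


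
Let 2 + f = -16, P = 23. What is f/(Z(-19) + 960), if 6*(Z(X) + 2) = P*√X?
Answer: -620784/33049555 + 2484*I*√19/33049555 ≈ -0.018783 + 0.00032761*I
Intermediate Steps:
Z(X) = -2 + 23*√X/6 (Z(X) = -2 + (23*√X)/6 = -2 + 23*√X/6)
f = -18 (f = -2 - 16 = -18)
f/(Z(-19) + 960) = -18/((-2 + 23*√(-19)/6) + 960) = -18/((-2 + 23*(I*√19)/6) + 960) = -18/((-2 + 23*I*√19/6) + 960) = -18/(958 + 23*I*√19/6)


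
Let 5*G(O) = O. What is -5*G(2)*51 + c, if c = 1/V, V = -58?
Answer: -5917/58 ≈ -102.02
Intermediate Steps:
G(O) = O/5
c = -1/58 (c = 1/(-58) = -1/58 ≈ -0.017241)
-5*G(2)*51 + c = -2*51 - 1/58 = -102 - 1/58 = -5917/58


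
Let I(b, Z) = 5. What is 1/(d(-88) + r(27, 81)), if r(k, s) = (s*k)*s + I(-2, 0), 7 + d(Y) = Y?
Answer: 1/177057 ≈ 5.6479e-6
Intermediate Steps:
d(Y) = -7 + Y
r(k, s) = 5 + k*s² (r(k, s) = (s*k)*s + 5 = (k*s)*s + 5 = k*s² + 5 = 5 + k*s²)
1/(d(-88) + r(27, 81)) = 1/((-7 - 88) + (5 + 27*81²)) = 1/(-95 + (5 + 27*6561)) = 1/(-95 + (5 + 177147)) = 1/(-95 + 177152) = 1/177057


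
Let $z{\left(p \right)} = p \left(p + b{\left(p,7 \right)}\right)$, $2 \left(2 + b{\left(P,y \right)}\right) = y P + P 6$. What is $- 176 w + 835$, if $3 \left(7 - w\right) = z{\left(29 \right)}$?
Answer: $\frac{1098721}{3} \approx 3.6624 \cdot 10^{5}$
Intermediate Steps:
$b{\left(P,y \right)} = -2 + 3 P + \frac{P y}{2}$ ($b{\left(P,y \right)} = -2 + \frac{y P + P 6}{2} = -2 + \frac{P y + 6 P}{2} = -2 + \frac{6 P + P y}{2} = -2 + \left(3 P + \frac{P y}{2}\right) = -2 + 3 P + \frac{P y}{2}$)
$z{\left(p \right)} = p \left(-2 + \frac{15 p}{2}\right)$ ($z{\left(p \right)} = p \left(p + \left(-2 + 3 p + \frac{1}{2} p 7\right)\right) = p \left(p + \left(-2 + 3 p + \frac{7 p}{2}\right)\right) = p \left(p + \left(-2 + \frac{13 p}{2}\right)\right) = p \left(-2 + \frac{15 p}{2}\right)$)
$w = - \frac{12457}{6}$ ($w = 7 - \frac{\frac{1}{2} \cdot 29 \left(-4 + 15 \cdot 29\right)}{3} = 7 - \frac{\frac{1}{2} \cdot 29 \left(-4 + 435\right)}{3} = 7 - \frac{\frac{1}{2} \cdot 29 \cdot 431}{3} = 7 - \frac{12499}{6} = - \frac{12457}{6} \approx -2076.2$)
$- 176 w + 835 = \left(-176\right) \left(- \frac{12457}{6}\right) + 835 = \frac{1096216}{3} + 835 = \frac{1098721}{3}$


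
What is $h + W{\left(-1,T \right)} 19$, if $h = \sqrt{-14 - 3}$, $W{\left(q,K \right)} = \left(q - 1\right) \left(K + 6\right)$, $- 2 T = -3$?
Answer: $-285 + i \sqrt{17} \approx -285.0 + 4.1231 i$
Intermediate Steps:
$T = \frac{3}{2}$ ($T = \left(- \frac{1}{2}\right) \left(-3\right) = \frac{3}{2} \approx 1.5$)
$W{\left(q,K \right)} = \left(-1 + q\right) \left(6 + K\right)$
$h = i \sqrt{17}$ ($h = \sqrt{-17} = i \sqrt{17} \approx 4.1231 i$)
$h + W{\left(-1,T \right)} 19 = i \sqrt{17} + \left(-6 - \frac{3}{2} + 6 \left(-1\right) + \frac{3}{2} \left(-1\right)\right) 19 = i \sqrt{17} + \left(-6 - \frac{3}{2} - 6 - \frac{3}{2}\right) 19 = i \sqrt{17} - 285 = -285 + i \sqrt{17}$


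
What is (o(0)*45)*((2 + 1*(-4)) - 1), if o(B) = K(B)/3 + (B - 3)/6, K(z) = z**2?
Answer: 135/2 ≈ 67.500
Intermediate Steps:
o(B) = -1/2 + B**2/3 + B/6 (o(B) = B**2/3 + (B - 3)/6 = B**2*(1/3) + (-3 + B)*(1/6) = B**2/3 + (-1/2 + B/6) = -1/2 + B**2/3 + B/6)
(o(0)*45)*((2 + 1*(-4)) - 1) = ((-1/2 + (1/3)*0**2 + (1/6)*0)*45)*((2 + 1*(-4)) - 1) = ((-1/2 + (1/3)*0 + 0)*45)*((2 - 4) - 1) = ((-1/2 + 0 + 0)*45)*(-2 - 1) = -1/2*45*(-3) = -45/2*(-3) = 135/2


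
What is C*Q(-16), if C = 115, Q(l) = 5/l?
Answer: -575/16 ≈ -35.938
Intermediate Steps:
C*Q(-16) = 115*(5/(-16)) = 115*(5*(-1/16)) = 115*(-5/16) = -575/16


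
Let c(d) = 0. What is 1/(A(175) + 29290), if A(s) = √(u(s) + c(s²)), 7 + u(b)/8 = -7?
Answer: 14645/428952106 - I*√7/214476053 ≈ 3.4141e-5 - 1.2336e-8*I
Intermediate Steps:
u(b) = -112 (u(b) = -56 + 8*(-7) = -56 - 56 = -112)
A(s) = 4*I*√7 (A(s) = √(-112 + 0) = √(-112) = 4*I*√7)
1/(A(175) + 29290) = 1/(4*I*√7 + 29290) = 1/(29290 + 4*I*√7)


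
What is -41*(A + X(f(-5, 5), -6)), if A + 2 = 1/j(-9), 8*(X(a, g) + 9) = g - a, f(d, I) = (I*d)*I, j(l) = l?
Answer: -11111/72 ≈ -154.32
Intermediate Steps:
f(d, I) = d*I**2
X(a, g) = -9 - a/8 + g/8 (X(a, g) = -9 + (g - a)/8 = -9 + (-a/8 + g/8) = -9 - a/8 + g/8)
A = -19/9 (A = -2 + 1/(-9) = -2 - 1/9 = -19/9 ≈ -2.1111)
-41*(A + X(f(-5, 5), -6)) = -41*(-19/9 + (-9 - (-5)*5**2/8 + (1/8)*(-6))) = -41*(-19/9 + (-9 - (-5)*25/8 - 3/4)) = -41*(-19/9 + (-9 - 1/8*(-125) - 3/4)) = -41*(-19/9 + (-9 + 125/8 - 3/4)) = -41*(-19/9 + 47/8) = -41*271/72 = -11111/72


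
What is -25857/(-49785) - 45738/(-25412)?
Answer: 489024069/210856070 ≈ 2.3192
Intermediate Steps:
-25857/(-49785) - 45738/(-25412) = -25857*(-1/49785) - 45738*(-1/25412) = 8619/16595 + 22869/12706 = 489024069/210856070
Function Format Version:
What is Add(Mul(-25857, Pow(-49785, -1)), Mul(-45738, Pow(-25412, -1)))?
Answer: Rational(489024069, 210856070) ≈ 2.3192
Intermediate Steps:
Add(Mul(-25857, Pow(-49785, -1)), Mul(-45738, Pow(-25412, -1))) = Add(Mul(-25857, Rational(-1, 49785)), Mul(-45738, Rational(-1, 25412))) = Add(Rational(8619, 16595), Rational(22869, 12706)) = Rational(489024069, 210856070)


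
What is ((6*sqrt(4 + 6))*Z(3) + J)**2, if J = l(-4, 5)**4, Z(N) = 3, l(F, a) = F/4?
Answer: 3241 + 36*sqrt(10) ≈ 3354.8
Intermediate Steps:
l(F, a) = F/4 (l(F, a) = F*(1/4) = F/4)
J = 1 (J = ((1/4)*(-4))**4 = (-1)**4 = 1)
((6*sqrt(4 + 6))*Z(3) + J)**2 = ((6*sqrt(4 + 6))*3 + 1)**2 = ((6*sqrt(10))*3 + 1)**2 = (18*sqrt(10) + 1)**2 = (1 + 18*sqrt(10))**2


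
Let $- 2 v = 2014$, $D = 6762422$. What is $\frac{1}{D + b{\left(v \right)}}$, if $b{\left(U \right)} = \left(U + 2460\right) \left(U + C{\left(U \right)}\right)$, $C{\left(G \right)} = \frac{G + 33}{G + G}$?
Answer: $\frac{1007}{5337053368} \approx 1.8868 \cdot 10^{-7}$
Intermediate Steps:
$C{\left(G \right)} = \frac{33 + G}{2 G}$
$v = -1007$ ($v = \left(- \frac{1}{2}\right) 2014 = -1007$)
$b{\left(U \right)} = \left(2460 + U\right) \left(U + \frac{33 + U}{2 U}\right)$ ($b{\left(U \right)} = \left(U + 2460\right) \left(U + \frac{33 + U}{2 U}\right) = \left(2460 + U\right) \left(U + \frac{33 + U}{2 U}\right)$)
$\frac{1}{D + b{\left(v \right)}} = \frac{1}{6762422 + \left(\frac{2493}{2} + \left(-1007\right)^{2} + \frac{40590}{-1007} + \frac{4921}{2} \left(-1007\right)\right)} = \frac{1}{6762422 + \left(\frac{2493}{2} + 1014049 + 40590 \left(- \frac{1}{1007}\right) - \frac{4955447}{2}\right)} = \frac{1}{6762422 + \left(\frac{2493}{2} + 1014049 - \frac{40590}{1007} - \frac{4955447}{2}\right)} = \frac{1}{6762422 - \frac{1472705586}{1007}} = \frac{1}{\frac{5337053368}{1007}} = \frac{1007}{5337053368}$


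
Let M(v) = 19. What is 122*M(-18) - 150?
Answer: 2168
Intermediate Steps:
122*M(-18) - 150 = 122*19 - 150 = 2318 - 150 = 2168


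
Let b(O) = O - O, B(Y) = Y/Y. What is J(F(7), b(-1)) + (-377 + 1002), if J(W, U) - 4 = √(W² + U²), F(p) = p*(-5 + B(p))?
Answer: 657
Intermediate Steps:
B(Y) = 1
b(O) = 0
F(p) = -4*p (F(p) = p*(-5 + 1) = p*(-4) = -4*p)
J(W, U) = 4 + √(U² + W²) (J(W, U) = 4 + √(W² + U²) = 4 + √(U² + W²))
J(F(7), b(-1)) + (-377 + 1002) = (4 + √(0² + (-4*7)²)) + (-377 + 1002) = (4 + √(0 + (-28)²)) + 625 = (4 + √(0 + 784)) + 625 = (4 + √784) + 625 = (4 + 28) + 625 = 32 + 625 = 657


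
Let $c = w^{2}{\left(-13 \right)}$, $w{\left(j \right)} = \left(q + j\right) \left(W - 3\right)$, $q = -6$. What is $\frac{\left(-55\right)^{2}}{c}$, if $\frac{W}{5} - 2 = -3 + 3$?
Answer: $\frac{3025}{17689} \approx 0.17101$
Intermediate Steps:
$W = 10$ ($W = 10 + 5 \left(-3 + 3\right) = 10 + 5 \cdot 0 = 10 + 0 = 10$)
$w{\left(j \right)} = -42 + 7 j$ ($w{\left(j \right)} = \left(-6 + j\right) \left(10 - 3\right) = \left(-6 + j\right) 7 = -42 + 7 j$)
$c = 17689$ ($c = \left(-42 + 7 \left(-13\right)\right)^{2} = \left(-42 - 91\right)^{2} = \left(-133\right)^{2} = 17689$)
$\frac{\left(-55\right)^{2}}{c} = \frac{\left(-55\right)^{2}}{17689} = 3025 \cdot \frac{1}{17689} = \frac{3025}{17689}$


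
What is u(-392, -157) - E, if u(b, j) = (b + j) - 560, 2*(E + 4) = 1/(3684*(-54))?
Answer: -439648559/397872 ≈ -1105.0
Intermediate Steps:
E = -1591489/397872 (E = -4 + 1/(2*((3684*(-54)))) = -4 + (1/2)/(-198936) = -4 + (1/2)*(-1/198936) = -4 - 1/397872 = -1591489/397872 ≈ -4.0000)
u(b, j) = -560 + b + j
u(-392, -157) - E = (-560 - 392 - 157) - 1*(-1591489/397872) = -1109 + 1591489/397872 = -439648559/397872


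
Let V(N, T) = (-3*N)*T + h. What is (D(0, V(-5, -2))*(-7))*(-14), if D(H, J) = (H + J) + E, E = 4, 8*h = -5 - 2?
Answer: -10535/4 ≈ -2633.8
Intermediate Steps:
h = -7/8 (h = (-5 - 2)/8 = (⅛)*(-7) = -7/8 ≈ -0.87500)
V(N, T) = -7/8 - 3*N*T (V(N, T) = (-3*N)*T - 7/8 = -3*N*T - 7/8 = -7/8 - 3*N*T)
D(H, J) = 4 + H + J (D(H, J) = (H + J) + 4 = 4 + H + J)
(D(0, V(-5, -2))*(-7))*(-14) = ((4 + 0 + (-7/8 - 3*(-5)*(-2)))*(-7))*(-14) = ((4 + 0 + (-7/8 - 30))*(-7))*(-14) = ((4 + 0 - 247/8)*(-7))*(-14) = -215/8*(-7)*(-14) = (1505/8)*(-14) = -10535/4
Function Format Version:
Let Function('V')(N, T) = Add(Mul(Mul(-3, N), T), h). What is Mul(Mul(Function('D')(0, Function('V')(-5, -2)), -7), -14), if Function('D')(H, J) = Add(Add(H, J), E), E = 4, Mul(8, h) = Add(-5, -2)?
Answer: Rational(-10535, 4) ≈ -2633.8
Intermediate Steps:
h = Rational(-7, 8) (h = Mul(Rational(1, 8), Add(-5, -2)) = Mul(Rational(1, 8), -7) = Rational(-7, 8) ≈ -0.87500)
Function('V')(N, T) = Add(Rational(-7, 8), Mul(-3, N, T)) (Function('V')(N, T) = Add(Mul(Mul(-3, N), T), Rational(-7, 8)) = Add(Mul(-3, N, T), Rational(-7, 8)) = Add(Rational(-7, 8), Mul(-3, N, T)))
Function('D')(H, J) = Add(4, H, J) (Function('D')(H, J) = Add(Add(H, J), 4) = Add(4, H, J))
Mul(Mul(Function('D')(0, Function('V')(-5, -2)), -7), -14) = Mul(Mul(Add(4, 0, Add(Rational(-7, 8), Mul(-3, -5, -2))), -7), -14) = Mul(Mul(Add(4, 0, Add(Rational(-7, 8), -30)), -7), -14) = Mul(Mul(Add(4, 0, Rational(-247, 8)), -7), -14) = Mul(Mul(Rational(-215, 8), -7), -14) = Mul(Rational(1505, 8), -14) = Rational(-10535, 4)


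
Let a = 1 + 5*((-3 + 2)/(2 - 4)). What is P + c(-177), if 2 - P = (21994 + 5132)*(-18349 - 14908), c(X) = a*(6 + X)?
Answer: 1804257571/2 ≈ 9.0213e+8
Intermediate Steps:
a = 7/2 (a = 1 + 5*(-1/(-2)) = 1 + 5*(-1*(-½)) = 1 + 5*(½) = 1 + 5/2 = 7/2 ≈ 3.5000)
c(X) = 21 + 7*X/2 (c(X) = 7*(6 + X)/2 = 21 + 7*X/2)
P = 902129384 (P = 2 - (21994 + 5132)*(-18349 - 14908) = 2 - 27126*(-33257) = 2 - 1*(-902129382) = 2 + 902129382 = 902129384)
P + c(-177) = 902129384 + (21 + (7/2)*(-177)) = 902129384 + (21 - 1239/2) = 902129384 - 1197/2 = 1804257571/2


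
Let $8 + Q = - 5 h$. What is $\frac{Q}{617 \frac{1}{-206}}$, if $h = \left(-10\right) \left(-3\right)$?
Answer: $\frac{32548}{617} \approx 52.752$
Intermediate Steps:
$h = 30$
$Q = -158$ ($Q = -8 - 150 = -158$)
$\frac{Q}{617 \frac{1}{-206}} = - \frac{158}{617 \frac{1}{-206}} = - \frac{158}{617 \left(- \frac{1}{206}\right)} = - \frac{158}{- \frac{617}{206}} = \left(-158\right) \left(- \frac{206}{617}\right) = \frac{32548}{617}$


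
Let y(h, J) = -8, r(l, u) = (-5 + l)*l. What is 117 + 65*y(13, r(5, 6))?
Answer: -403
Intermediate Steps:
r(l, u) = l*(-5 + l)
117 + 65*y(13, r(5, 6)) = 117 + 65*(-8) = 117 - 520 = -403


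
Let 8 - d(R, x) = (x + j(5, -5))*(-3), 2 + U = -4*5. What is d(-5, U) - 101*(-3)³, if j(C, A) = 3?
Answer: 2678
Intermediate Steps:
U = -22 (U = -2 - 4*5 = -2 - 20 = -22)
d(R, x) = 17 + 3*x (d(R, x) = 8 - (x + 3)*(-3) = 8 - (3 + x)*(-3) = 8 - (-9 - 3*x) = 8 + (9 + 3*x) = 17 + 3*x)
d(-5, U) - 101*(-3)³ = (17 + 3*(-22)) - 101*(-3)³ = (17 - 66) - 101*(-27) = -49 + 2727 = 2678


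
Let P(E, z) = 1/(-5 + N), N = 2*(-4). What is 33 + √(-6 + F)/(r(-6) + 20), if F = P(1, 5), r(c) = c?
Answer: 33 + I*√1027/182 ≈ 33.0 + 0.17608*I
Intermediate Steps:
N = -8
P(E, z) = -1/13 (P(E, z) = 1/(-5 - 8) = 1/(-13) = -1/13)
F = -1/13 ≈ -0.076923
33 + √(-6 + F)/(r(-6) + 20) = 33 + √(-6 - 1/13)/(-6 + 20) = 33 + √(-79/13)/14 = 33 + (I*√1027/13)*(1/14) = 33 + I*√1027/182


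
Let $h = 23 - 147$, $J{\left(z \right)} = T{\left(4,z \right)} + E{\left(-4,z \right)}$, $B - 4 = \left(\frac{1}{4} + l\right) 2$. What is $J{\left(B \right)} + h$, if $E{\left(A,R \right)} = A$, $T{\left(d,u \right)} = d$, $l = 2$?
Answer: $-124$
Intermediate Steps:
$B = \frac{17}{2}$ ($B = 4 + \left(\frac{1}{4} + 2\right) 2 = 4 + \frac{9}{4} \cdot 2 = 4 + \frac{9}{2} = \frac{17}{2} \approx 8.5$)
$J{\left(z \right)} = 0$ ($J{\left(z \right)} = 4 - 4 = 0$)
$h = -124$ ($h = 23 - 147 = -124$)
$J{\left(B \right)} + h = 0 - 124 = -124$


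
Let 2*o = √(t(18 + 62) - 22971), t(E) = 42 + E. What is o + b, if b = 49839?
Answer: 49839 + I*√22849/2 ≈ 49839.0 + 75.579*I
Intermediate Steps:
o = I*√22849/2 (o = √((42 + (18 + 62)) - 22971)/2 = √((42 + 80) - 22971)/2 = √(122 - 22971)/2 = √(-22849)/2 = (I*√22849)/2 = I*√22849/2 ≈ 75.579*I)
o + b = I*√22849/2 + 49839 = 49839 + I*√22849/2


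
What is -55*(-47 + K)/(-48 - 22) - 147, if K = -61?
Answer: -1623/7 ≈ -231.86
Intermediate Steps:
-55*(-47 + K)/(-48 - 22) - 147 = -55*(-47 - 61)/(-48 - 22) - 147 = -(-5940)/(-70) - 147 = -(-5940)*(-1)/70 - 147 = -55*54/35 - 147 = -594/7 - 147 = -1623/7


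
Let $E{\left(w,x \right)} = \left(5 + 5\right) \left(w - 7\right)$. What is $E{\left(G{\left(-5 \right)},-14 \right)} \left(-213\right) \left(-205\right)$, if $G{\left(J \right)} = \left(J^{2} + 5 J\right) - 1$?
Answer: $-3493200$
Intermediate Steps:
$G{\left(J \right)} = -1 + J^{2} + 5 J$
$E{\left(w,x \right)} = -70 + 10 w$ ($E{\left(w,x \right)} = 10 \left(-7 + w\right) = -70 + 10 w$)
$E{\left(G{\left(-5 \right)},-14 \right)} \left(-213\right) \left(-205\right) = \left(-70 + 10 \left(-1 + \left(-5\right)^{2} + 5 \left(-5\right)\right)\right) \left(-213\right) \left(-205\right) = \left(-70 + 10 \left(-1 + 25 - 25\right)\right) \left(-213\right) \left(-205\right) = \left(-70 + 10 \left(-1\right)\right) \left(-213\right) \left(-205\right) = \left(-70 - 10\right) \left(-213\right) \left(-205\right) = \left(-80\right) \left(-213\right) \left(-205\right) = 17040 \left(-205\right) = -3493200$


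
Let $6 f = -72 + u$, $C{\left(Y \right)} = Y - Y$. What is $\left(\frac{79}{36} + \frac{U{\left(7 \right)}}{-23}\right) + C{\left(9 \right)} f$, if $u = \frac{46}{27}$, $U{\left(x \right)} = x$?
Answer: $\frac{1565}{828} \approx 1.8901$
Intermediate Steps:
$u = \frac{46}{27}$ ($u = 46 \cdot \frac{1}{27} = \frac{46}{27} \approx 1.7037$)
$C{\left(Y \right)} = 0$
$f = - \frac{949}{81}$ ($f = \frac{-72 + \frac{46}{27}}{6} = \frac{1}{6} \left(- \frac{1898}{27}\right) = - \frac{949}{81} \approx -11.716$)
$\left(\frac{79}{36} + \frac{U{\left(7 \right)}}{-23}\right) + C{\left(9 \right)} f = \left(\frac{79}{36} + \frac{7}{-23}\right) + 0 \left(- \frac{949}{81}\right) = \left(79 \cdot \frac{1}{36} + 7 \left(- \frac{1}{23}\right)\right) + 0 = \left(\frac{79}{36} - \frac{7}{23}\right) + 0 = \frac{1565}{828} + 0 = \frac{1565}{828}$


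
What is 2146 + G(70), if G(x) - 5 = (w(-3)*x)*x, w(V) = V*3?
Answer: -41949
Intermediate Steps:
w(V) = 3*V
G(x) = 5 - 9*x² (G(x) = 5 + ((3*(-3))*x)*x = 5 + (-9*x)*x = 5 - 9*x²)
2146 + G(70) = 2146 + (5 - 9*70²) = 2146 + (5 - 9*4900) = 2146 + (5 - 44100) = 2146 - 44095 = -41949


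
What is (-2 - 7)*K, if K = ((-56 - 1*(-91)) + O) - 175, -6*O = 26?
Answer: 1299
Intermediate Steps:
O = -13/3 (O = -1/6*26 = -13/3 ≈ -4.3333)
K = -433/3 (K = ((-56 - 1*(-91)) - 13/3) - 175 = ((-56 + 91) - 13/3) - 175 = (35 - 13/3) - 175 = 92/3 - 175 = -433/3 ≈ -144.33)
(-2 - 7)*K = (-2 - 7)*(-433/3) = -9*(-433/3) = 1299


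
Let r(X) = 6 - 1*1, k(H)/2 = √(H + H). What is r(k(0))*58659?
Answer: 293295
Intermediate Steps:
k(H) = 2*√2*√H (k(H) = 2*√(H + H) = 2*√(2*H) = 2*(√2*√H) = 2*√2*√H)
r(X) = 5 (r(X) = 6 - 1 = 5)
r(k(0))*58659 = 5*58659 = 293295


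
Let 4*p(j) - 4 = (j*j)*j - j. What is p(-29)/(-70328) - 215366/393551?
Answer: -12749928009/27677654728 ≈ -0.46066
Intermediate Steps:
p(j) = 1 - j/4 + j**3/4 (p(j) = 1 + ((j*j)*j - j)/4 = 1 + (j**2*j - j)/4 = 1 + (j**3 - j)/4 = 1 + (-j/4 + j**3/4) = 1 - j/4 + j**3/4)
p(-29)/(-70328) - 215366/393551 = (1 - 1/4*(-29) + (1/4)*(-29)**3)/(-70328) - 215366/393551 = (1 + 29/4 + (1/4)*(-24389))*(-1/70328) - 215366*1/393551 = (1 + 29/4 - 24389/4)*(-1/70328) - 215366/393551 = -6089*(-1/70328) - 215366/393551 = 6089/70328 - 215366/393551 = -12749928009/27677654728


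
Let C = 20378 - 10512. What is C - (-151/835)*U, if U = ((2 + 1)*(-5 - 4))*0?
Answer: 9866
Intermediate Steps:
C = 9866
U = 0 (U = (3*(-9))*0 = -27*0 = 0)
C - (-151/835)*U = 9866 - (-151/835)*0 = 9866 - (-151*1/835)*0 = 9866 - (-151)*0/835 = 9866 - 1*0 = 9866 + 0 = 9866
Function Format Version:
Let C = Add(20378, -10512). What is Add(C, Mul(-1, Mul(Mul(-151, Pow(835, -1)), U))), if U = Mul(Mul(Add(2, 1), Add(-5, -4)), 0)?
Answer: 9866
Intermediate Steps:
C = 9866
U = 0 (U = Mul(Mul(3, -9), 0) = Mul(-27, 0) = 0)
Add(C, Mul(-1, Mul(Mul(-151, Pow(835, -1)), U))) = Add(9866, Mul(-1, Mul(Mul(-151, Pow(835, -1)), 0))) = Add(9866, Mul(-1, Mul(Mul(-151, Rational(1, 835)), 0))) = Add(9866, Mul(-1, Mul(Rational(-151, 835), 0))) = Add(9866, Mul(-1, 0)) = Add(9866, 0) = 9866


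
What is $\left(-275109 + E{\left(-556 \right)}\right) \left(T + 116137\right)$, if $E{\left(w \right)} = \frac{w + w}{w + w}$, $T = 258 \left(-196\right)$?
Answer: $-18038556452$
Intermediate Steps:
$T = -50568$
$E{\left(w \right)} = 1$ ($E{\left(w \right)} = \frac{2 w}{2 w} = 2 w \frac{1}{2 w} = 1$)
$\left(-275109 + E{\left(-556 \right)}\right) \left(T + 116137\right) = \left(-275109 + 1\right) \left(-50568 + 116137\right) = \left(-275108\right) 65569 = -18038556452$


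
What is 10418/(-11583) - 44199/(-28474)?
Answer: 215314885/329814342 ≈ 0.65284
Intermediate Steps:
10418/(-11583) - 44199/(-28474) = 10418*(-1/11583) - 44199*(-1/28474) = -10418/11583 + 44199/28474 = 215314885/329814342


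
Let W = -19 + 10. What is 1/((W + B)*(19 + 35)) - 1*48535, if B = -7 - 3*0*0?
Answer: -41934241/864 ≈ -48535.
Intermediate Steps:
W = -9
B = -7 (B = -7 - 0*0 = -7 - 1*0 = -7 + 0 = -7)
1/((W + B)*(19 + 35)) - 1*48535 = 1/((-9 - 7)*(19 + 35)) - 1*48535 = 1/(-16*54) - 48535 = 1/(-864) - 48535 = -1/864 - 48535 = -41934241/864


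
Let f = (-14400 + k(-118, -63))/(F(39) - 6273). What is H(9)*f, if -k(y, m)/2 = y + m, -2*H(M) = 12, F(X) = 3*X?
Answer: -7019/513 ≈ -13.682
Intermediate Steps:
H(M) = -6 (H(M) = -½*12 = -6)
k(y, m) = -2*m - 2*y (k(y, m) = -2*(y + m) = -2*(m + y) = -2*m - 2*y)
f = 7019/3078 (f = (-14400 + (-2*(-63) - 2*(-118)))/(3*39 - 6273) = (-14400 + (126 + 236))/(117 - 6273) = (-14400 + 362)/(-6156) = -14038*(-1/6156) = 7019/3078 ≈ 2.2804)
H(9)*f = -6*7019/3078 = -7019/513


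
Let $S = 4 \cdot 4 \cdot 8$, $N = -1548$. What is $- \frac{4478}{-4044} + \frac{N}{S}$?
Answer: $- \frac{355433}{32352} \approx -10.986$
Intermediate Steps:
$S = 128$ ($S = 16 \cdot 8 = 128$)
$- \frac{4478}{-4044} + \frac{N}{S} = - \frac{4478}{-4044} - \frac{1548}{128} = \left(-4478\right) \left(- \frac{1}{4044}\right) - \frac{387}{32} = \frac{2239}{2022} - \frac{387}{32} = - \frac{355433}{32352}$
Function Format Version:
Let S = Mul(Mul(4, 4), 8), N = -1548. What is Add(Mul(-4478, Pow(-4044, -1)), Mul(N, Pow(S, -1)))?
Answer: Rational(-355433, 32352) ≈ -10.986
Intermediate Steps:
S = 128 (S = Mul(16, 8) = 128)
Add(Mul(-4478, Pow(-4044, -1)), Mul(N, Pow(S, -1))) = Add(Mul(-4478, Pow(-4044, -1)), Mul(-1548, Pow(128, -1))) = Add(Mul(-4478, Rational(-1, 4044)), Mul(-1548, Rational(1, 128))) = Add(Rational(2239, 2022), Rational(-387, 32)) = Rational(-355433, 32352)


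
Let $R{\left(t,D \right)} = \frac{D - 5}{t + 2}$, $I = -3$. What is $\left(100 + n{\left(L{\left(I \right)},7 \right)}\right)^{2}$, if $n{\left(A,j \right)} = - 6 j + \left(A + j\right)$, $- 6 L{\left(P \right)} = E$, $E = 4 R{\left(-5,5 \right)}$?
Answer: $4225$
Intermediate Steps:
$R{\left(t,D \right)} = \frac{-5 + D}{2 + t}$
$E = 0$ ($E = 4 \frac{-5 + 5}{2 - 5} = 4 \frac{1}{-3} \cdot 0 = 4 \left(\left(- \frac{1}{3}\right) 0\right) = 4 \cdot 0 = 0$)
$L{\left(P \right)} = 0$ ($L{\left(P \right)} = \left(- \frac{1}{6}\right) 0 = 0$)
$n{\left(A,j \right)} = A - 5 j$
$\left(100 + n{\left(L{\left(I \right)},7 \right)}\right)^{2} = \left(100 + \left(0 - 35\right)\right)^{2} = \left(100 - 35\right)^{2} = 65^{2} = 4225$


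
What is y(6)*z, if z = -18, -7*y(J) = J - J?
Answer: 0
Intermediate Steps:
y(J) = 0 (y(J) = -(J - J)/7 = -⅐*0 = 0)
y(6)*z = 0*(-18) = 0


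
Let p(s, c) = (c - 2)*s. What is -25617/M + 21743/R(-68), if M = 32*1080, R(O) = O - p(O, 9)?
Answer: 605381/11520 ≈ 52.550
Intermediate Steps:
p(s, c) = s*(-2 + c) (p(s, c) = (-2 + c)*s = s*(-2 + c))
R(O) = -6*O (R(O) = O - O*(-2 + 9) = O - O*7 = O - 7*O = -6*O)
M = 34560
-25617/M + 21743/R(-68) = -25617/34560 + 21743/((-6*(-68))) = -25617*1/34560 + 21743/408 = -8539/11520 + 21743*(1/408) = -8539/11520 + 1279/24 = 605381/11520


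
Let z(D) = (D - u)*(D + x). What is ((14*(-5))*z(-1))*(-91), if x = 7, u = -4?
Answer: 114660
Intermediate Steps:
z(D) = (4 + D)*(7 + D) (z(D) = (D - 1*(-4))*(D + 7) = (D + 4)*(7 + D) = (4 + D)*(7 + D))
((14*(-5))*z(-1))*(-91) = ((14*(-5))*(28 + (-1)² + 11*(-1)))*(-91) = -70*(28 + 1 - 11)*(-91) = -70*18*(-91) = -1260*(-91) = 114660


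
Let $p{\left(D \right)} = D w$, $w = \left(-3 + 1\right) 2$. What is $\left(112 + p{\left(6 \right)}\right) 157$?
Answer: $13816$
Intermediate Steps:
$w = -4$ ($w = \left(-2\right) 2 = -4$)
$p{\left(D \right)} = - 4 D$ ($p{\left(D \right)} = D \left(-4\right) = - 4 D$)
$\left(112 + p{\left(6 \right)}\right) 157 = \left(112 - 24\right) 157 = 88 \cdot 157 = 13816$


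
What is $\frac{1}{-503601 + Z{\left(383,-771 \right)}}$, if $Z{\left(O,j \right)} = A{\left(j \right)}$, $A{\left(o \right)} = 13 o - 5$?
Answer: $- \frac{1}{513629} \approx -1.9469 \cdot 10^{-6}$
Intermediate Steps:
$A{\left(o \right)} = -5 + 13 o$
$Z{\left(O,j \right)} = -5 + 13 j$
$\frac{1}{-503601 + Z{\left(383,-771 \right)}} = \frac{1}{-503601 + \left(-5 + 13 \left(-771\right)\right)} = \frac{1}{-503601 - 10028} = \frac{1}{-513629} = - \frac{1}{513629}$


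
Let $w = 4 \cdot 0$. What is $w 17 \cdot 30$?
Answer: $0$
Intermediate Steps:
$w = 0$
$w 17 \cdot 30 = 0 \cdot 17 \cdot 30 = 0 \cdot 30 = 0$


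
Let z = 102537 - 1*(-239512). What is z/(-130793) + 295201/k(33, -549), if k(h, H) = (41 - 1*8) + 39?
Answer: 38585596865/9417096 ≈ 4097.4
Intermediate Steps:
z = 342049 (z = 102537 + 239512 = 342049)
k(h, H) = 72 (k(h, H) = (41 - 8) + 39 = 33 + 39 = 72)
z/(-130793) + 295201/k(33, -549) = 342049/(-130793) + 295201/72 = 342049*(-1/130793) + 295201*(1/72) = -342049/130793 + 295201/72 = 38585596865/9417096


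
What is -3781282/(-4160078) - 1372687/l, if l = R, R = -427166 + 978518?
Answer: -1812833798161/1146833662728 ≈ -1.5807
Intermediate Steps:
R = 551352
l = 551352
-3781282/(-4160078) - 1372687/l = -3781282/(-4160078) - 1372687/551352 = -3781282*(-1/4160078) - 1372687*1/551352 = 1890641/2080039 - 1372687/551352 = -1812833798161/1146833662728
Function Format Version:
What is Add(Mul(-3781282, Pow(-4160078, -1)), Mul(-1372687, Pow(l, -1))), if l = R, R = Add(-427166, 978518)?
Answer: Rational(-1812833798161, 1146833662728) ≈ -1.5807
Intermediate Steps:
R = 551352
l = 551352
Add(Mul(-3781282, Pow(-4160078, -1)), Mul(-1372687, Pow(l, -1))) = Add(Mul(-3781282, Pow(-4160078, -1)), Mul(-1372687, Pow(551352, -1))) = Add(Mul(-3781282, Rational(-1, 4160078)), Mul(-1372687, Rational(1, 551352))) = Add(Rational(1890641, 2080039), Rational(-1372687, 551352)) = Rational(-1812833798161, 1146833662728)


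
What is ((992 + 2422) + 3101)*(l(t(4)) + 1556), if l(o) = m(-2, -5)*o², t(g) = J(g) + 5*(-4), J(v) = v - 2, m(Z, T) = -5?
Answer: -416960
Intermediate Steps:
J(v) = -2 + v
t(g) = -22 + g (t(g) = (-2 + g) + 5*(-4) = (-2 + g) - 20 = -22 + g)
l(o) = -5*o²
((992 + 2422) + 3101)*(l(t(4)) + 1556) = ((992 + 2422) + 3101)*(-5*(-22 + 4)² + 1556) = (3414 + 3101)*(-5*(-18)² + 1556) = 6515*(-5*324 + 1556) = 6515*(-1620 + 1556) = 6515*(-64) = -416960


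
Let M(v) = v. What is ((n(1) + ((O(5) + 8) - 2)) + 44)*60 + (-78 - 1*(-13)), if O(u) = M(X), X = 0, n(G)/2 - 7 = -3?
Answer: 3415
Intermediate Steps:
n(G) = 8 (n(G) = 14 + 2*(-3) = 14 - 6 = 8)
O(u) = 0
((n(1) + ((O(5) + 8) - 2)) + 44)*60 + (-78 - 1*(-13)) = ((8 + ((0 + 8) - 2)) + 44)*60 + (-78 - 1*(-13)) = ((8 + (8 - 2)) + 44)*60 + (-78 + 13) = ((8 + 6) + 44)*60 - 65 = (14 + 44)*60 - 65 = 58*60 - 65 = 3480 - 65 = 3415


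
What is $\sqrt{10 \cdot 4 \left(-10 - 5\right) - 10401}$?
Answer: $i \sqrt{11001} \approx 104.89 i$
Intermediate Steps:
$\sqrt{10 \cdot 4 \left(-10 - 5\right) - 10401} = \sqrt{40 \left(-15\right) - 10401} = \sqrt{-600 - 10401} = \sqrt{-11001} = i \sqrt{11001}$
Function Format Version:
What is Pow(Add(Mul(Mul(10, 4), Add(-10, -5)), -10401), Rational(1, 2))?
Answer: Mul(I, Pow(11001, Rational(1, 2))) ≈ Mul(104.89, I)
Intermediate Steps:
Pow(Add(Mul(Mul(10, 4), Add(-10, -5)), -10401), Rational(1, 2)) = Pow(Add(Mul(40, -15), -10401), Rational(1, 2)) = Pow(Add(-600, -10401), Rational(1, 2)) = Pow(-11001, Rational(1, 2)) = Mul(I, Pow(11001, Rational(1, 2)))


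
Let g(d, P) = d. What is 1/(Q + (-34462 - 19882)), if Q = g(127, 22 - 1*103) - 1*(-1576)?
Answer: -1/52641 ≈ -1.8997e-5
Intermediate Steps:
Q = 1703 (Q = 127 - 1*(-1576) = 127 + 1576 = 1703)
1/(Q + (-34462 - 19882)) = 1/(1703 + (-34462 - 19882)) = 1/(1703 - 54344) = 1/(-52641) = -1/52641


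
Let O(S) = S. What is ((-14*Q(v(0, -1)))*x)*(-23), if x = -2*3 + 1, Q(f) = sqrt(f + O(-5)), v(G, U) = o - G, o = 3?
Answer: -1610*I*sqrt(2) ≈ -2276.9*I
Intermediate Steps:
v(G, U) = 3 - G
Q(f) = sqrt(-5 + f) (Q(f) = sqrt(f - 5) = sqrt(-5 + f))
x = -5 (x = -6 + 1 = -5)
((-14*Q(v(0, -1)))*x)*(-23) = (-14*sqrt(-5 + (3 - 1*0))*(-5))*(-23) = (-14*sqrt(-5 + (3 + 0))*(-5))*(-23) = (-14*sqrt(-5 + 3)*(-5))*(-23) = (-14*I*sqrt(2)*(-5))*(-23) = (70*I*sqrt(2))*(-23) = -1610*I*sqrt(2)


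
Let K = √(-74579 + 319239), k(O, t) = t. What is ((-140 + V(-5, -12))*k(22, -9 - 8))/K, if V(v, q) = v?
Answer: 493*√61165/24466 ≈ 4.9835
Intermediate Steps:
K = 2*√61165 (K = √244660 = 2*√61165 ≈ 494.63)
((-140 + V(-5, -12))*k(22, -9 - 8))/K = ((-140 - 5)*(-9 - 8))/((2*√61165)) = (-145*(-17))*(√61165/122330) = 2465*(√61165/122330) = 493*√61165/24466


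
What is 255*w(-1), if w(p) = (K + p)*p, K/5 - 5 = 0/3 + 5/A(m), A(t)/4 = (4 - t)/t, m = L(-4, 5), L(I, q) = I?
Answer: -42585/8 ≈ -5323.1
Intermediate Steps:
m = -4
A(t) = 4*(4 - t)/t (A(t) = 4*((4 - t)/t) = 4*(4 - t)/t)
K = 175/8 (K = 25 + 5*(0/3 + 5/(-4 + 16/(-4))) = 25 + 5*(0*(1/3) + 5/(-4 + 16*(-1/4))) = 25 + 5*(0 + 5/(-4 - 4)) = 25 + 5*(0 + 5/(-8)) = 25 + 5*(0 + 5*(-1/8)) = 25 + 5*(0 - 5/8) = 25 + 5*(-5/8) = 25 - 25/8 = 175/8 ≈ 21.875)
w(p) = p*(175/8 + p) (w(p) = (175/8 + p)*p = p*(175/8 + p))
255*w(-1) = 255*((1/8)*(-1)*(175 + 8*(-1))) = 255*((1/8)*(-1)*(175 - 8)) = 255*((1/8)*(-1)*167) = 255*(-167/8) = -42585/8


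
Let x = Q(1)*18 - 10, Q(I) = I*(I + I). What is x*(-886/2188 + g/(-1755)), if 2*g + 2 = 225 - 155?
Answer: -814661/73845 ≈ -11.032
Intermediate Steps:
Q(I) = 2*I**2 (Q(I) = I*(2*I) = 2*I**2)
g = 34 (g = -1 + (225 - 155)/2 = -1 + (1/2)*70 = -1 + 35 = 34)
x = 26 (x = (2*1**2)*18 - 10 = (2*1)*18 - 10 = 2*18 - 10 = 36 - 10 = 26)
x*(-886/2188 + g/(-1755)) = 26*(-886/2188 + 34/(-1755)) = 26*(-886*1/2188 + 34*(-1/1755)) = 26*(-443/1094 - 34/1755) = 26*(-814661/1919970) = -814661/73845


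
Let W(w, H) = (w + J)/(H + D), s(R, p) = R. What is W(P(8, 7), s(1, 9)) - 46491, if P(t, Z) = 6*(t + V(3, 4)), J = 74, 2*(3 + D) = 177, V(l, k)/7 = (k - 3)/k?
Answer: -8042678/173 ≈ -46489.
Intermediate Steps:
V(l, k) = 7*(-3 + k)/k (V(l, k) = 7*((k - 3)/k) = 7*((-3 + k)/k) = 7*(-3 + k)/k)
D = 171/2 (D = -3 + (1/2)*177 = -3 + 177/2 = 171/2 ≈ 85.500)
P(t, Z) = 21/2 + 6*t (P(t, Z) = 6*(t + (7 - 21/4)) = 6*(t + 7/4) = 6*(7/4 + t) = 21/2 + 6*t)
W(w, H) = (74 + w)/(171/2 + H) (W(w, H) = (w + 74)/(H + 171/2) = (74 + w)/(171/2 + H))
W(P(8, 7), s(1, 9)) - 46491 = 2*(74 + (21/2 + 6*8))/(171 + 2*1) - 46491 = 2*(74 + (21/2 + 48))/(171 + 2) - 46491 = 2*(74 + 117/2)/173 - 46491 = 2*(1/173)*(265/2) - 46491 = 265/173 - 46491 = -8042678/173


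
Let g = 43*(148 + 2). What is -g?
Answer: -6450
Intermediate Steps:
g = 6450 (g = 43*150 = 6450)
-g = -1*6450 = -6450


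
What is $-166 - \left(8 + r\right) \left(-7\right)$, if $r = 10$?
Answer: $-40$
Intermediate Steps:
$-166 - \left(8 + r\right) \left(-7\right) = -166 - \left(8 + 10\right) \left(-7\right) = -166 - 18 \left(-7\right) = -166 - -126 = -166 + 126 = -40$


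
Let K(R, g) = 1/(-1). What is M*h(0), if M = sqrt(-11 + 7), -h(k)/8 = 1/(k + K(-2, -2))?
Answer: 16*I ≈ 16.0*I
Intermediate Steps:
K(R, g) = -1 (K(R, g) = 1*(-1) = -1)
h(k) = -8/(-1 + k) (h(k) = -8/(k - 1) = -8/(-1 + k))
M = 2*I (M = sqrt(-4) = 2*I ≈ 2.0*I)
M*h(0) = (2*I)*(-8/(-1 + 0)) = (2*I)*(-8/(-1)) = (2*I)*(-8*(-1)) = (2*I)*8 = 16*I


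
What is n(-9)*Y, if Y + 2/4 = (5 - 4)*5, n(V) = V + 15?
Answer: 27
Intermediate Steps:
n(V) = 15 + V
Y = 9/2 (Y = -½ + (5 - 4)*5 = -½ + 1*5 = -½ + 5 = 9/2 ≈ 4.5000)
n(-9)*Y = (15 - 9)*(9/2) = 6*(9/2) = 27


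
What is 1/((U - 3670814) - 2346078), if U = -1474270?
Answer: -1/7491162 ≈ -1.3349e-7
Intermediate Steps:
1/((U - 3670814) - 2346078) = 1/((-1474270 - 3670814) - 2346078) = 1/(-5145084 - 2346078) = 1/(-7491162) = -1/7491162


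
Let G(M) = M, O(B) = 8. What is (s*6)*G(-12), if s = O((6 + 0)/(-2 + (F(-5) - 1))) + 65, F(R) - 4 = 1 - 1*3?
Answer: -5256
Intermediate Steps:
F(R) = 2 (F(R) = 4 + (1 - 1*3) = 4 + (1 - 3) = 4 - 2 = 2)
s = 73 (s = 8 + 65 = 73)
(s*6)*G(-12) = (73*6)*(-12) = 438*(-12) = -5256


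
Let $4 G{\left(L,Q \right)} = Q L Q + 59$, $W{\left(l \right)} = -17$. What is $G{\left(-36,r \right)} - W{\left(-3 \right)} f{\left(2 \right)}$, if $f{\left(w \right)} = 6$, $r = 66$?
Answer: $- \frac{156349}{4} \approx -39087.0$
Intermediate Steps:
$G{\left(L,Q \right)} = \frac{59}{4} + \frac{L Q^{2}}{4}$ ($G{\left(L,Q \right)} = \frac{Q L Q + 59}{4} = \frac{L Q Q + 59}{4} = \frac{L Q^{2} + 59}{4} = \frac{59 + L Q^{2}}{4} = \frac{59}{4} + \frac{L Q^{2}}{4}$)
$G{\left(-36,r \right)} - W{\left(-3 \right)} f{\left(2 \right)} = \left(\frac{59}{4} + \frac{1}{4} \left(-36\right) 66^{2}\right) - \left(-17\right) 6 = \left(\frac{59}{4} + \frac{1}{4} \left(-36\right) 4356\right) - -102 = \left(\frac{59}{4} - 39204\right) + 102 = - \frac{156757}{4} + 102 = - \frac{156349}{4}$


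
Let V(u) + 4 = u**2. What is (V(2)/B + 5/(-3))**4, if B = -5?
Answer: 625/81 ≈ 7.7160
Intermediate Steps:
V(u) = -4 + u**2
(V(2)/B + 5/(-3))**4 = ((-4 + 2**2)/(-5) + 5/(-3))**4 = ((-4 + 4)*(-1/5) + 5*(-1/3))**4 = (0*(-1/5) - 5/3)**4 = (0 - 5/3)**4 = (-5/3)**4 = 625/81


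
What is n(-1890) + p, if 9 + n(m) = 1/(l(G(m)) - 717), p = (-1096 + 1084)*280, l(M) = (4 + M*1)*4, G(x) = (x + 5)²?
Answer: -47880898430/14212199 ≈ -3369.0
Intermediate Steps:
G(x) = (5 + x)²
l(M) = 16 + 4*M (l(M) = (4 + M)*4 = 16 + 4*M)
p = -3360 (p = -12*280 = -3360)
n(m) = -9 + 1/(-701 + 4*(5 + m)²) (n(m) = -9 + 1/((16 + 4*(5 + m)²) - 717) = -9 + 1/(-701 + 4*(5 + m)²))
n(-1890) + p = 2*(3155 - 18*(5 - 1890)²)/(-701 + 4*(5 - 1890)²) - 3360 = 2*(3155 - 18*(-1885)²)/(-701 + 4*(-1885)²) - 3360 = 2*(3155 - 18*3553225)/(-701 + 4*3553225) - 3360 = 2*(3155 - 63958050)/(-701 + 14212900) - 3360 = 2*(-63954895)/14212199 - 3360 = 2*(1/14212199)*(-63954895) - 3360 = -127909790/14212199 - 3360 = -47880898430/14212199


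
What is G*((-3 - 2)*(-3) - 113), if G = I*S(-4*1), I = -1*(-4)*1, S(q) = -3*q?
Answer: -4704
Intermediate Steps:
I = 4 (I = 4*1 = 4)
G = 48 (G = 4*(-(-12)) = 4*(-3*(-4)) = 4*12 = 48)
G*((-3 - 2)*(-3) - 113) = 48*((-3 - 2)*(-3) - 113) = 48*(-5*(-3) - 113) = 48*(15 - 113) = 48*(-98) = -4704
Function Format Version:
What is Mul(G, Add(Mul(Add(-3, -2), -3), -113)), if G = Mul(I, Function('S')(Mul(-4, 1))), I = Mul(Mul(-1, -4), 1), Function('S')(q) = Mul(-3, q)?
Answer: -4704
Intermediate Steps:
I = 4 (I = Mul(4, 1) = 4)
G = 48 (G = Mul(4, Mul(-3, Mul(-4, 1))) = Mul(4, Mul(-3, -4)) = Mul(4, 12) = 48)
Mul(G, Add(Mul(Add(-3, -2), -3), -113)) = Mul(48, Add(Mul(Add(-3, -2), -3), -113)) = Mul(48, Add(Mul(-5, -3), -113)) = Mul(48, Add(15, -113)) = Mul(48, -98) = -4704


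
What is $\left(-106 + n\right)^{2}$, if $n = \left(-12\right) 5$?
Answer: $27556$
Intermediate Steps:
$n = -60$
$\left(-106 + n\right)^{2} = \left(-106 - 60\right)^{2} = \left(-166\right)^{2} = 27556$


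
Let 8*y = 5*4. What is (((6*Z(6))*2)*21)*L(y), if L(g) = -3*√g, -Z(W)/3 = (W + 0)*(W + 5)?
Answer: 74844*√10 ≈ 2.3668e+5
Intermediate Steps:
Z(W) = -3*W*(5 + W) (Z(W) = -3*(W + 0)*(W + 5) = -3*W*(5 + W))
y = 5/2 (y = (5*4)/8 = (⅛)*20 = 5/2 ≈ 2.5000)
(((6*Z(6))*2)*21)*L(y) = (((6*(-3*6*(5 + 6)))*2)*21)*(-3*√10/2) = (((6*(-3*6*11))*2)*21)*(-3*√10/2) = (((6*(-198))*2)*21)*(-3*√10/2) = (-1188*2*21)*(-3*√10/2) = (-2376*21)*(-3*√10/2) = -(-74844)*√10 = 74844*√10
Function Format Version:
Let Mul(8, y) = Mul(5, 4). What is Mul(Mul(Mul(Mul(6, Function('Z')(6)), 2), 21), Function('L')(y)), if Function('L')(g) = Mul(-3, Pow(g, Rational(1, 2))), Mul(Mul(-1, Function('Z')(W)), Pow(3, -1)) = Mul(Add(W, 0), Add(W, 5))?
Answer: Mul(74844, Pow(10, Rational(1, 2))) ≈ 2.3668e+5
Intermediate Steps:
Function('Z')(W) = Mul(-3, W, Add(5, W)) (Function('Z')(W) = Mul(-3, Mul(Add(W, 0), Add(W, 5))) = Mul(-3, Mul(W, Add(5, W))) = Mul(-3, W, Add(5, W)))
y = Rational(5, 2) (y = Mul(Rational(1, 8), Mul(5, 4)) = Mul(Rational(1, 8), 20) = Rational(5, 2) ≈ 2.5000)
Mul(Mul(Mul(Mul(6, Function('Z')(6)), 2), 21), Function('L')(y)) = Mul(Mul(Mul(Mul(6, Mul(-3, 6, Add(5, 6))), 2), 21), Mul(-3, Pow(Rational(5, 2), Rational(1, 2)))) = Mul(Mul(Mul(Mul(6, Mul(-3, 6, 11)), 2), 21), Mul(-3, Mul(Rational(1, 2), Pow(10, Rational(1, 2))))) = Mul(Mul(Mul(Mul(6, -198), 2), 21), Mul(Rational(-3, 2), Pow(10, Rational(1, 2)))) = Mul(Mul(Mul(-1188, 2), 21), Mul(Rational(-3, 2), Pow(10, Rational(1, 2)))) = Mul(Mul(-2376, 21), Mul(Rational(-3, 2), Pow(10, Rational(1, 2)))) = Mul(-49896, Mul(Rational(-3, 2), Pow(10, Rational(1, 2)))) = Mul(74844, Pow(10, Rational(1, 2)))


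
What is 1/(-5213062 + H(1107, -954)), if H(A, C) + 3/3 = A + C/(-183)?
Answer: -61/317928998 ≈ -1.9187e-7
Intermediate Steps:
H(A, C) = -1 + A - C/183 (H(A, C) = -1 + (A + C/(-183)) = -1 + (A + C*(-1/183)) = -1 + (A - C/183) = -1 + A - C/183)
1/(-5213062 + H(1107, -954)) = 1/(-5213062 + (-1 + 1107 - 1/183*(-954))) = 1/(-5213062 + (-1 + 1107 + 318/61)) = 1/(-5213062 + 67784/61) = 1/(-317928998/61) = -61/317928998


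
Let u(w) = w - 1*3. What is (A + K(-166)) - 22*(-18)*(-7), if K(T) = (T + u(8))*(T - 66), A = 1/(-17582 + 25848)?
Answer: 285838281/8266 ≈ 34580.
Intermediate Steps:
u(w) = -3 + w (u(w) = w - 3 = -3 + w)
A = 1/8266 ≈ 0.00012098
K(T) = (-66 + T)*(5 + T) (K(T) = (T + (-3 + 8))*(T - 66) = (T + 5)*(-66 + T) = (5 + T)*(-66 + T) = (-66 + T)*(5 + T))
(A + K(-166)) - 22*(-18)*(-7) = (1/8266 + (-330 + (-166)² - 61*(-166))) - 22*(-18)*(-7) = (1/8266 + (-330 + 27556 + 10126)) + 396*(-7) = (1/8266 + 37352) - 2772 = 308751633/8266 - 2772 = 285838281/8266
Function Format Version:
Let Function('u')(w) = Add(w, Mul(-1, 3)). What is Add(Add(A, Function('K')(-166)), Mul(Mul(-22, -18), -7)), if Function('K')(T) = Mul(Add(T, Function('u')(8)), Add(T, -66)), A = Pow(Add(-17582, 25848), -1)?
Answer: Rational(285838281, 8266) ≈ 34580.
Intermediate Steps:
Function('u')(w) = Add(-3, w) (Function('u')(w) = Add(w, -3) = Add(-3, w))
A = Rational(1, 8266) (A = Pow(8266, -1) = Rational(1, 8266) ≈ 0.00012098)
Function('K')(T) = Mul(Add(-66, T), Add(5, T)) (Function('K')(T) = Mul(Add(T, Add(-3, 8)), Add(T, -66)) = Mul(Add(T, 5), Add(-66, T)) = Mul(Add(5, T), Add(-66, T)) = Mul(Add(-66, T), Add(5, T)))
Add(Add(A, Function('K')(-166)), Mul(Mul(-22, -18), -7)) = Add(Add(Rational(1, 8266), Add(-330, Pow(-166, 2), Mul(-61, -166))), Mul(Mul(-22, -18), -7)) = Add(Add(Rational(1, 8266), Add(-330, 27556, 10126)), Mul(396, -7)) = Add(Add(Rational(1, 8266), 37352), -2772) = Add(Rational(308751633, 8266), -2772) = Rational(285838281, 8266)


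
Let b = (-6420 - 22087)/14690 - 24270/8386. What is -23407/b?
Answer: 1441758144190/297793001 ≈ 4841.5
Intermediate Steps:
b = -297793001/61595170 (b = -28507*1/14690 - 24270*1/8386 = -28507/14690 - 12135/4193 = -297793001/61595170 ≈ -4.8347)
-23407/b = -23407/(-297793001/61595170) = -23407*(-61595170/297793001) = 1441758144190/297793001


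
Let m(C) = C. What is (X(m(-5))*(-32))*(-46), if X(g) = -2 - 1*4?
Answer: -8832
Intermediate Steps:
X(g) = -6 (X(g) = -2 - 4 = -6)
(X(m(-5))*(-32))*(-46) = -6*(-32)*(-46) = 192*(-46) = -8832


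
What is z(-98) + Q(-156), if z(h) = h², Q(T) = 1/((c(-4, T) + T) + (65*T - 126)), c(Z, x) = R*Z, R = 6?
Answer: 100323383/10446 ≈ 9604.0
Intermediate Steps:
c(Z, x) = 6*Z
Q(T) = 1/(-150 + 66*T) (Q(T) = 1/((6*(-4) + T) + (65*T - 126)) = 1/((-24 + T) + (-126 + 65*T)) = 1/(-150 + 66*T))
z(-98) + Q(-156) = (-98)² + 1/(6*(-25 + 11*(-156))) = 9604 + 1/(6*(-25 - 1716)) = 9604 + (⅙)/(-1741) = 9604 + (⅙)*(-1/1741) = 9604 - 1/10446 = 100323383/10446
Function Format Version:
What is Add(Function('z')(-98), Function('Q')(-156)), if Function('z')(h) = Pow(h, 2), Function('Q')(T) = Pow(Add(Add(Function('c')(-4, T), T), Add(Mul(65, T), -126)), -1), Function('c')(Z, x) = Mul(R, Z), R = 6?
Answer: Rational(100323383, 10446) ≈ 9604.0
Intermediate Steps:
Function('c')(Z, x) = Mul(6, Z)
Function('Q')(T) = Pow(Add(-150, Mul(66, T)), -1) (Function('Q')(T) = Pow(Add(Add(Mul(6, -4), T), Add(Mul(65, T), -126)), -1) = Pow(Add(Add(-24, T), Add(-126, Mul(65, T))), -1) = Pow(Add(-150, Mul(66, T)), -1))
Add(Function('z')(-98), Function('Q')(-156)) = Add(Pow(-98, 2), Mul(Rational(1, 6), Pow(Add(-25, Mul(11, -156)), -1))) = Add(9604, Mul(Rational(1, 6), Pow(Add(-25, -1716), -1))) = Add(9604, Mul(Rational(1, 6), Pow(-1741, -1))) = Add(9604, Mul(Rational(1, 6), Rational(-1, 1741))) = Add(9604, Rational(-1, 10446)) = Rational(100323383, 10446)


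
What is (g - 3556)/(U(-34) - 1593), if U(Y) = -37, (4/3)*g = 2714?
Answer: 3041/3260 ≈ 0.93282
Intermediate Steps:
g = 4071/2 (g = (3/4)*2714 = 4071/2 ≈ 2035.5)
(g - 3556)/(U(-34) - 1593) = (4071/2 - 3556)/(-37 - 1593) = -3041/2/(-1630) = -3041/2*(-1/1630) = 3041/3260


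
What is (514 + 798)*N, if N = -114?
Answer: -149568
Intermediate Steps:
(514 + 798)*N = (514 + 798)*(-114) = 1312*(-114) = -149568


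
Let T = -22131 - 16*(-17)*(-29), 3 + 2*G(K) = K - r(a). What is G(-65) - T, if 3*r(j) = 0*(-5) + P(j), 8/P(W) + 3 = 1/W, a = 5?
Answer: 629695/21 ≈ 29985.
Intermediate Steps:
P(W) = 8/(-3 + 1/W)
r(j) = -8*j/(3*(-1 + 3*j)) (r(j) = (0*(-5) - 8*j/(-1 + 3*j))/3 = (0 - 8*j/(-1 + 3*j))/3 = (-8*j/(-1 + 3*j))/3 = -8*j/(3*(-1 + 3*j)))
G(K) = -43/42 + K/2 (G(K) = -3/2 + (K - (-8)*5/(-3 + 9*5))/2 = -3/2 + (K - (-8)*5/(-3 + 45))/2 = -3/2 + (K - (-8)*5/42)/2 = -3/2 + (K - 1*(-20/21))/2 = -3/2 + (K + 20/21)/2 = -3/2 + (20/21 + K)/2 = -3/2 + (10/21 + K/2) = -43/42 + K/2)
T = -30019 (T = -22131 + 272*(-29) = -22131 - 7888 = -30019)
G(-65) - T = (-43/42 + (½)*(-65)) - 1*(-30019) = (-43/42 - 65/2) + 30019 = -704/21 + 30019 = 629695/21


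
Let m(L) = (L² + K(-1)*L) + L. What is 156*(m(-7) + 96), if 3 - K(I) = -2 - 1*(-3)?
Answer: 19344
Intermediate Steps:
K(I) = 2 (K(I) = 3 - (-2 - 1*(-3)) = 3 - (-2 + 3) = 3 - 1*1 = 3 - 1 = 2)
m(L) = L² + 3*L (m(L) = (L² + 2*L) + L = L² + 3*L)
156*(m(-7) + 96) = 156*(-7*(3 - 7) + 96) = 156*(-7*(-4) + 96) = 156*(28 + 96) = 156*124 = 19344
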